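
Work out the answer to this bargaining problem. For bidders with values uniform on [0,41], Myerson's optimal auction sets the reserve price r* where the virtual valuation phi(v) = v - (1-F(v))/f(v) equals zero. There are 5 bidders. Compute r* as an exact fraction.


Step 1: For U[0,41], F(v) = v/41 and f(v) = 1/41
Step 2: phi(v) = v - (1 - v/41)/(1/41) = v - (41 - v) = 2v - 41
Step 3: Set phi(r*) = 0: 2r* - 41 = 0
Step 4: r* = 41/2 (the number of bidders n = 5 does not enter)

41/2


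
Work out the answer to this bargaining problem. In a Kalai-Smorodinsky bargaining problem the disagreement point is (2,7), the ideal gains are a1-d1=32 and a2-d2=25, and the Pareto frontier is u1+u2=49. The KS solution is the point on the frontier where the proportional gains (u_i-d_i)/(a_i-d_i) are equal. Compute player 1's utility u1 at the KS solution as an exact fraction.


Step 1: At the KS point, (u1-d1)/r1 = (u2-d2)/r2 = t and u1+u2 = 49
Step 2: u1 = d1 + r1*t and u2 = d2 + r2*t, so (d1 + r1*t) + (d2 + r2*t) = 49
Step 3: t = (49 - 2 - 7)/(32 + 25) = 40/57
Step 4: u1 = d1 + r1*t = 2 + 32 * 40/57 = 1394/57
Step 5: (Check: u2 = d2 + r2*t = 1399/57; u1+u2 = 1394/57 + 1399/57 = 49, on the frontier.)

1394/57


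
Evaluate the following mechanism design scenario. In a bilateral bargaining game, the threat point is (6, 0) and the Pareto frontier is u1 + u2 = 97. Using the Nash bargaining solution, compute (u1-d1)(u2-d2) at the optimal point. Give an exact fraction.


Step 1: The Nash solution splits surplus symmetrically above the disagreement point
Step 2: u1 = (total + d1 - d2)/2 = (97 + 6 - 0)/2 = 103/2
Step 3: u2 = (total - d1 + d2)/2 = (97 - 6 + 0)/2 = 91/2
Step 4: Nash product = (103/2 - 6) * (91/2 - 0)
Step 5: = 91/2 * 91/2 = 8281/4

8281/4


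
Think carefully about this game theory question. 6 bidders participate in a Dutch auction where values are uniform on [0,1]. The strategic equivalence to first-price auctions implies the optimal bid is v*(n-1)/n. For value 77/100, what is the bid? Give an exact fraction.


Step 1: Dutch auctions are strategically equivalent to first-price auctions
Step 2: The equilibrium bid is b(v) = v*(n-1)/n
Step 3: b = 77/100 * 5/6
Step 4: b = 77/120

77/120


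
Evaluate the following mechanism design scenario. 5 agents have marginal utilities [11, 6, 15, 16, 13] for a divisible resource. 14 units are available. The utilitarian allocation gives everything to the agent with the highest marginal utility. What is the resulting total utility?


Step 1: The marginal utilities are [11, 6, 15, 16, 13]
Step 2: The highest marginal utility is 16
Step 3: All 14 units go to that agent
Step 4: Total utility = 16 * 14 = 224

224


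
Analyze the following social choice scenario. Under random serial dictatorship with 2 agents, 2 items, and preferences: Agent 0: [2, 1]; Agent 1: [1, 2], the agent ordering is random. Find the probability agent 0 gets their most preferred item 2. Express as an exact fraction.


Step 1: Agent 0 wants item 2
Step 2: There are 2 possible orderings of agents
Step 3: In 2 orderings, agent 0 gets item 2
Step 4: Probability = 2/2 = 1

1


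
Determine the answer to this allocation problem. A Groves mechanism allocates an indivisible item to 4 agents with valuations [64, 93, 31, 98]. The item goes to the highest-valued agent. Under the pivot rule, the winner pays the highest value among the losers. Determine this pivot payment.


Step 1: The efficient winner is agent 3 with value 98
Step 2: Other agents' values: [64, 93, 31]
Step 3: Pivot payment = max(others) = 93
Step 4: The winner pays 93

93


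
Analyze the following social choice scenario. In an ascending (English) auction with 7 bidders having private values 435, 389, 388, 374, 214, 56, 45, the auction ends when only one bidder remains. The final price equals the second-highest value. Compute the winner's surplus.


Step 1: Identify the highest value: 435
Step 2: Identify the second-highest value: 389
Step 3: The final price = second-highest value = 389
Step 4: Surplus = 435 - 389 = 46

46


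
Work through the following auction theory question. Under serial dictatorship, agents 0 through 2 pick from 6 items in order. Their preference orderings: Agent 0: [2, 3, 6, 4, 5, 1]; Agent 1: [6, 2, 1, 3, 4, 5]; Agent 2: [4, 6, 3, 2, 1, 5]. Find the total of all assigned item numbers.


Step 1: Agent 0 picks item 2
Step 2: Agent 1 picks item 6
Step 3: Agent 2 picks item 4
Step 4: Sum = 2 + 6 + 4 = 12

12


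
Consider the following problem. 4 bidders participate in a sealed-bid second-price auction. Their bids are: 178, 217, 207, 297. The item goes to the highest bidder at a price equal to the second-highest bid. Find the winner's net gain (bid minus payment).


Step 1: Sort bids in descending order: 297, 217, 207, 178
Step 2: The winning bid is the highest: 297
Step 3: The payment equals the second-highest bid: 217
Step 4: Surplus = winner's bid - payment = 297 - 217 = 80

80


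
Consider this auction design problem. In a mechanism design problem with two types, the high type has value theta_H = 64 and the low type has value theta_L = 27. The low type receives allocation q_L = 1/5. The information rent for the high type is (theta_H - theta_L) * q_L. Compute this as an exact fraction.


Step 1: theta_H - theta_L = 64 - 27 = 37
Step 2: Information rent = (theta_H - theta_L) * q_L
Step 3: = 37 * 1/5
Step 4: = 37/5

37/5


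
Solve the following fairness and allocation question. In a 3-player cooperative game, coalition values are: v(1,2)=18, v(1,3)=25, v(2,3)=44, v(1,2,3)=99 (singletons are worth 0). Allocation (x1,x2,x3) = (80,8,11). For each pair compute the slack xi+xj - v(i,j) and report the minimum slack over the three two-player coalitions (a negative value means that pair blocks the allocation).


Step 1: Slack for coalition (1,2): x1+x2 - v12 = 88 - 18 = 70
Step 2: Slack for coalition (1,3): x1+x3 - v13 = 91 - 25 = 66
Step 3: Slack for coalition (2,3): x2+x3 - v23 = 19 - 44 = -25
Step 4: Minimum slack = min(70, 66, -25) = -25, attained by (2,3); coalition (2,3) can block (slack < 0), so the allocation is not in the core

-25


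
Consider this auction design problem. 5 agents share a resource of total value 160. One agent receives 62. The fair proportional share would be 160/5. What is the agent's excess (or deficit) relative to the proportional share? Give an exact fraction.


Step 1: Proportional share = 160/5 = 32
Step 2: Agent's actual allocation = 62
Step 3: Excess = 62 - 32 = 30

30


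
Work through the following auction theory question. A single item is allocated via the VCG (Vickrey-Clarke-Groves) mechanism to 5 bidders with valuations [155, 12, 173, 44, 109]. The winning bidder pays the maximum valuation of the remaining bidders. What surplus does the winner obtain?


Step 1: The winner is the agent with the highest value: agent 2 with value 173
Step 2: Values of other agents: [155, 12, 44, 109]
Step 3: VCG payment = max of others' values = 155
Step 4: Surplus = 173 - 155 = 18

18


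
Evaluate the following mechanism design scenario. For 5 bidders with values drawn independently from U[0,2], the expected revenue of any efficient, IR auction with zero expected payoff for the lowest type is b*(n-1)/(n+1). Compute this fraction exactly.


Step 1: By Revenue Equivalence, expected revenue = b*(n-1)/(n+1)
Step 2: Substituting n = 5, b = 2
Step 3: Revenue = 2*(5-1)/(5+1) = 2*4/6
Step 4: Revenue = 8/6 = 4/3

4/3


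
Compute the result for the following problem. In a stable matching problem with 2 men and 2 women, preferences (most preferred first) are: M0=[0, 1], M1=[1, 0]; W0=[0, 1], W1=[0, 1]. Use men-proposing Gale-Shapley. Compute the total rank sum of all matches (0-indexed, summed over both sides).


Step 1: Run Gale-Shapley (men propose, women hold best offer):
  M0 proposes to W0; she accepts
  M1 proposes to W1; she accepts
Step 2: Final matching: W0-M0, W1-M1
Step 3: 0-indexed ranks (man's rank of his match, then woman's): 0 + 0 + 0 + 1
Step 4: Total rank sum = 1

1


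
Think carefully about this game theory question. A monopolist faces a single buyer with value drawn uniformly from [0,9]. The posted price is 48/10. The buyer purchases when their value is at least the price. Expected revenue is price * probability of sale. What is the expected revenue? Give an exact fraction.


Step 1: Posted price r = 24/5, value support [0,9]
Step 2: P(v >= r) = (9 - 24/5)/9 = 7/15
Step 3: Expected revenue = r * P(v >= r) = 24/5 * 7/15
Step 4: Revenue = 56/25

56/25


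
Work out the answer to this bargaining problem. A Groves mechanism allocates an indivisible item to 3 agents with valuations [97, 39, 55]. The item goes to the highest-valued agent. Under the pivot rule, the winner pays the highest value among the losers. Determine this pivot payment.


Step 1: The efficient winner is agent 0 with value 97
Step 2: Other agents' values: [39, 55]
Step 3: Pivot payment = max(others) = 55
Step 4: The winner pays 55

55


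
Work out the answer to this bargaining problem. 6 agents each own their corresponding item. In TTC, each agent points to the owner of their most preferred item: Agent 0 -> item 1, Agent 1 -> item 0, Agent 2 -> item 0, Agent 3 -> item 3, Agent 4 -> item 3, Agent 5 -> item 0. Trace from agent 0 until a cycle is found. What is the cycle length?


Step 1: Trace the pointer graph from agent 0: 0 -> 1 -> 0
Step 2: A cycle is detected when we revisit agent 0
Step 3: The cycle is: 0 -> 1 -> 0
Step 4: Cycle length = 2

2


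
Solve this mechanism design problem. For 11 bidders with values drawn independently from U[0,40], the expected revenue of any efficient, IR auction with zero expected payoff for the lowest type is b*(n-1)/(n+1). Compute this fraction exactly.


Step 1: By Revenue Equivalence, expected revenue = b*(n-1)/(n+1)
Step 2: Substituting n = 11, b = 40
Step 3: Revenue = 40*(11-1)/(11+1) = 40*10/12
Step 4: Revenue = 400/12 = 100/3

100/3


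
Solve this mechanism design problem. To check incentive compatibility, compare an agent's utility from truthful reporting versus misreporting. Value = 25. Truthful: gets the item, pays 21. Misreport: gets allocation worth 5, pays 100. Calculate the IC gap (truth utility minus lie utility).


Step 1: U(truth) = value - payment = 25 - 21 = 4
Step 2: U(lie) = allocation - payment = 5 - 100 = -95
Step 3: IC gap = 4 - (-95) = 99

99


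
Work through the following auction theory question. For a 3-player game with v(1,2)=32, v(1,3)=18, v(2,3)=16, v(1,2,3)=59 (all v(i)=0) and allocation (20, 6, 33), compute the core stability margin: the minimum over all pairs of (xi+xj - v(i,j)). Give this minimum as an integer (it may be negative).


Step 1: Slack for coalition (1,2): x1+x2 - v12 = 26 - 32 = -6
Step 2: Slack for coalition (1,3): x1+x3 - v13 = 53 - 18 = 35
Step 3: Slack for coalition (2,3): x2+x3 - v23 = 39 - 16 = 23
Step 4: Minimum slack = min(-6, 35, 23) = -6, attained by (1,2); coalition (1,2) can block (slack < 0), so the allocation is not in the core

-6


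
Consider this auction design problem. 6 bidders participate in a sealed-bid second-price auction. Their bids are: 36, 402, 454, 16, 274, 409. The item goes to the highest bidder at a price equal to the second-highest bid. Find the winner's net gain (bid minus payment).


Step 1: Sort bids in descending order: 454, 409, 402, 274, 36, 16
Step 2: The winning bid is the highest: 454
Step 3: The payment equals the second-highest bid: 409
Step 4: Surplus = winner's bid - payment = 454 - 409 = 45

45


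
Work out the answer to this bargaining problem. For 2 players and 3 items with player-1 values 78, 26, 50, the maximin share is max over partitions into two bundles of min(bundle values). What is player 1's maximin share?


Step 1: Item values = 78, 26, 50
Step 2: Enumerate all 2-bundle partitions and take the smaller bundle:
  Partition 1: {78} vs {26,50} -> bundles 78, 76; min = 76
  Partition 2: {26} vs {78,50} -> bundles 26, 128; min = 26
  Partition 3: {50} vs {78,26} -> bundles 50, 104; min = 50
Step 3: MMS = max(76, 26, 50) = 76

76


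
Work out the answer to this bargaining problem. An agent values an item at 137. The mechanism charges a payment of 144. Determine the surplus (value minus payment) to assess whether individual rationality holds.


Step 1: Surplus = value - payment = 137 - 144 = -7
Step 2: IR is violated (surplus < 0)

-7


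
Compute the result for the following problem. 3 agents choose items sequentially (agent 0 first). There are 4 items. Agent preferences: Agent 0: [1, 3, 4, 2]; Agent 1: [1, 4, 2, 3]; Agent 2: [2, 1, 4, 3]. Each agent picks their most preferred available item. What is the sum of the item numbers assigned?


Step 1: Agent 0 picks item 1
Step 2: Agent 1 picks item 4
Step 3: Agent 2 picks item 2
Step 4: Sum = 1 + 4 + 2 = 7

7


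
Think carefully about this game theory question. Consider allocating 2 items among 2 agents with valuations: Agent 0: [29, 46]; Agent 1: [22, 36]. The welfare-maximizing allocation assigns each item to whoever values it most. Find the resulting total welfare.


Step 1: For each item, find the maximum value among all agents.
Step 2: Item 0 -> Agent 0 (value 29)
Step 3: Item 1 -> Agent 0 (value 46)
Step 4: Total welfare = 29 + 46 = 75

75


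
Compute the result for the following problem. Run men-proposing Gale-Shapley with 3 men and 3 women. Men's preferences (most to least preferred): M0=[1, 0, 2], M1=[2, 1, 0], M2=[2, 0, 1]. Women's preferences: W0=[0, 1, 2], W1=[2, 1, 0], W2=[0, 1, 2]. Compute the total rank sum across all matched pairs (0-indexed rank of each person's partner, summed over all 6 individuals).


Step 1: Run Gale-Shapley (men propose, women hold best offer):
  M0 proposes to W1; she accepts
  M1 proposes to W2; she accepts
  M2 proposes to W2; rejected
  M2 proposes to W0; she accepts
Step 2: Final matching: W0-M2, W1-M0, W2-M1
Step 3: 0-indexed ranks (man's rank of his match, then woman's): 1 + 2 + 0 + 2 + 0 + 1
Step 4: Total rank sum = 6

6


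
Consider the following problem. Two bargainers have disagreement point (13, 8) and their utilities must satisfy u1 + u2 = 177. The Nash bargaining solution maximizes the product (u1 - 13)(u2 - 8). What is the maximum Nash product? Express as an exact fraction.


Step 1: The Nash solution splits surplus symmetrically above the disagreement point
Step 2: u1 = (total + d1 - d2)/2 = (177 + 13 - 8)/2 = 91
Step 3: u2 = (total - d1 + d2)/2 = (177 - 13 + 8)/2 = 86
Step 4: Nash product = (91 - 13) * (86 - 8)
Step 5: = 78 * 78 = 6084

6084


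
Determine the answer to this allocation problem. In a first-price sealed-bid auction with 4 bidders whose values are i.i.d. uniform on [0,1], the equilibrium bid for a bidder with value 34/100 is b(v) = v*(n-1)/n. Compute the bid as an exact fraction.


Step 1: The symmetric BNE bidding function is b(v) = v * (n-1) / n
Step 2: Substitute v = 17/50 and n = 4
Step 3: b = 17/50 * 3/4
Step 4: b = 51/200

51/200


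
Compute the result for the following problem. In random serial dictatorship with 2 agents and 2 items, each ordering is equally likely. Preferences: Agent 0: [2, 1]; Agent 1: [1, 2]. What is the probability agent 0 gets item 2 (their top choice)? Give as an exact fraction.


Step 1: Agent 0 wants item 2
Step 2: There are 2 possible orderings of agents
Step 3: In 2 orderings, agent 0 gets item 2
Step 4: Probability = 2/2 = 1

1


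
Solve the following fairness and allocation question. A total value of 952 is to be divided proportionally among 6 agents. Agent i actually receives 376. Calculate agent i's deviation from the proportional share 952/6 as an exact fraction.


Step 1: Proportional share = 952/6 = 476/3
Step 2: Agent's actual allocation = 376
Step 3: Excess = 376 - 476/3 = 652/3

652/3


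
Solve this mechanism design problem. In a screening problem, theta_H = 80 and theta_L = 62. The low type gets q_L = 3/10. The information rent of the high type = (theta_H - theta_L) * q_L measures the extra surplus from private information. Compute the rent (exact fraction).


Step 1: theta_H - theta_L = 80 - 62 = 18
Step 2: Information rent = (theta_H - theta_L) * q_L
Step 3: = 18 * 3/10
Step 4: = 27/5

27/5


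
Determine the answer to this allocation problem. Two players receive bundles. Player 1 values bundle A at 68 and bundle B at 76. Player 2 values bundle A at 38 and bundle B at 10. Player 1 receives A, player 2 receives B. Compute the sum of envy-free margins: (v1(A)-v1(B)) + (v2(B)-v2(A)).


Step 1: Player 1's margin = v1(A) - v1(B) = 68 - 76 = -8
Step 2: Player 2's margin = v2(B) - v2(A) = 10 - 38 = -28
Step 3: Total margin = -8 + -28 = -36

-36


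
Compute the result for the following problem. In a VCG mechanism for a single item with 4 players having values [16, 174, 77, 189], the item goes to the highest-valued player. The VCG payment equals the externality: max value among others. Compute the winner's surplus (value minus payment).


Step 1: The winner is the agent with the highest value: agent 3 with value 189
Step 2: Values of other agents: [16, 174, 77]
Step 3: VCG payment = max of others' values = 174
Step 4: Surplus = 189 - 174 = 15

15


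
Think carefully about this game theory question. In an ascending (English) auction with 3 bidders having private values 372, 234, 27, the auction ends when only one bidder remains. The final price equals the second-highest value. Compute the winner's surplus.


Step 1: Identify the highest value: 372
Step 2: Identify the second-highest value: 234
Step 3: The final price = second-highest value = 234
Step 4: Surplus = 372 - 234 = 138

138


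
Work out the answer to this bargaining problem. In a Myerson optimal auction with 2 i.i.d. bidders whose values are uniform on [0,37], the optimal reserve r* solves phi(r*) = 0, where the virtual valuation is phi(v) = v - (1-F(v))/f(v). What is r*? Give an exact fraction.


Step 1: For U[0,37], F(v) = v/37 and f(v) = 1/37
Step 2: phi(v) = v - (1 - v/37)/(1/37) = v - (37 - v) = 2v - 37
Step 3: Set phi(r*) = 0: 2r* - 37 = 0
Step 4: r* = 37/2 (the number of bidders n = 2 does not enter)

37/2


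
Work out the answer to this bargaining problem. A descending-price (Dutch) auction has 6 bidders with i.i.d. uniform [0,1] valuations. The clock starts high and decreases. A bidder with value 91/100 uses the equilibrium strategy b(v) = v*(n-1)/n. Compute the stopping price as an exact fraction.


Step 1: Dutch auctions are strategically equivalent to first-price auctions
Step 2: The equilibrium bid is b(v) = v*(n-1)/n
Step 3: b = 91/100 * 5/6
Step 4: b = 91/120

91/120


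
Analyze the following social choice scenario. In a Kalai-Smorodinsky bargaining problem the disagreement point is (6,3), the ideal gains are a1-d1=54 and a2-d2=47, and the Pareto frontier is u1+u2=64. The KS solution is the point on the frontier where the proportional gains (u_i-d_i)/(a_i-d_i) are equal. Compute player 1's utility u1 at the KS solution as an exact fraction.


Step 1: At the KS point, (u1-d1)/r1 = (u2-d2)/r2 = t and u1+u2 = 64
Step 2: u1 = d1 + r1*t and u2 = d2 + r2*t, so (d1 + r1*t) + (d2 + r2*t) = 64
Step 3: t = (64 - 6 - 3)/(54 + 47) = 55/101
Step 4: u1 = d1 + r1*t = 6 + 54 * 55/101 = 3576/101
Step 5: (Check: u2 = d2 + r2*t = 2888/101; u1+u2 = 3576/101 + 2888/101 = 64, on the frontier.)

3576/101


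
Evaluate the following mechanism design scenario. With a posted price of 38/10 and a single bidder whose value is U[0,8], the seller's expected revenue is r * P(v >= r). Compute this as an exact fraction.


Step 1: Posted price r = 19/5, value support [0,8]
Step 2: P(v >= r) = (8 - 19/5)/8 = 21/40
Step 3: Expected revenue = r * P(v >= r) = 19/5 * 21/40
Step 4: Revenue = 399/200

399/200


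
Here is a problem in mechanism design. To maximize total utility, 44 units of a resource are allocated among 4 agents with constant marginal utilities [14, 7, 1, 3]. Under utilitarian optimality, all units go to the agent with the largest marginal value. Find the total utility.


Step 1: The marginal utilities are [14, 7, 1, 3]
Step 2: The highest marginal utility is 14
Step 3: All 44 units go to that agent
Step 4: Total utility = 14 * 44 = 616

616


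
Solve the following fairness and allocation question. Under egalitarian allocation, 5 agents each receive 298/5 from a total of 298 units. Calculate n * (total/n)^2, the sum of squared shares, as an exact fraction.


Step 1: Each agent's share = 298/5
Step 2: Square of each share = (298/5)^2 = 88804/25
Step 3: Sum of squares = 5 * 88804/25 = 88804/5

88804/5


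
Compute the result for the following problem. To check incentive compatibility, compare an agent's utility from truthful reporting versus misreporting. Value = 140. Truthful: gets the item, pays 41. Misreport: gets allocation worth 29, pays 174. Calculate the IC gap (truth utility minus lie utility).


Step 1: U(truth) = value - payment = 140 - 41 = 99
Step 2: U(lie) = allocation - payment = 29 - 174 = -145
Step 3: IC gap = 99 - (-145) = 244

244


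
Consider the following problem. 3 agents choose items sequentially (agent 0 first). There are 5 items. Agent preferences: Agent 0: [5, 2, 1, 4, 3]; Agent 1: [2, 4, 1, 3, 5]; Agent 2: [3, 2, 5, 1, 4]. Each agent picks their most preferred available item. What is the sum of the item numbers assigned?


Step 1: Agent 0 picks item 5
Step 2: Agent 1 picks item 2
Step 3: Agent 2 picks item 3
Step 4: Sum = 5 + 2 + 3 = 10

10


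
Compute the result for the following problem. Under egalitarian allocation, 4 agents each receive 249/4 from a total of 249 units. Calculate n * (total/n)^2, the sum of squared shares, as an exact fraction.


Step 1: Each agent's share = 249/4
Step 2: Square of each share = (249/4)^2 = 62001/16
Step 3: Sum of squares = 4 * 62001/16 = 62001/4

62001/4


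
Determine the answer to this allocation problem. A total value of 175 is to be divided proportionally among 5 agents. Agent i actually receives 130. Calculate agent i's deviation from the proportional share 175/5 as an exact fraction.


Step 1: Proportional share = 175/5 = 35
Step 2: Agent's actual allocation = 130
Step 3: Excess = 130 - 35 = 95

95


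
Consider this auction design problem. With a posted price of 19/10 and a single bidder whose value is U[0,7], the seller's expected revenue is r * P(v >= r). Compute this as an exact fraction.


Step 1: Posted price r = 19/10, value support [0,7]
Step 2: P(v >= r) = (7 - 19/10)/7 = 51/70
Step 3: Expected revenue = r * P(v >= r) = 19/10 * 51/70
Step 4: Revenue = 969/700

969/700


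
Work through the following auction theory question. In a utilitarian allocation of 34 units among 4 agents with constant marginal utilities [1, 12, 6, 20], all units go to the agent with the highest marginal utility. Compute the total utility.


Step 1: The marginal utilities are [1, 12, 6, 20]
Step 2: The highest marginal utility is 20
Step 3: All 34 units go to that agent
Step 4: Total utility = 20 * 34 = 680

680


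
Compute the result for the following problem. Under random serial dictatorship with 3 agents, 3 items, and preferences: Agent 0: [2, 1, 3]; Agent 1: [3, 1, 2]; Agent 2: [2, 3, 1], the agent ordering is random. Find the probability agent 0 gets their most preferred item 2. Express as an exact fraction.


Step 1: Agent 0 wants item 2
Step 2: There are 6 possible orderings of agents
Step 3: In 3 orderings, agent 0 gets item 2
Step 4: Probability = 3/6 = 1/2

1/2


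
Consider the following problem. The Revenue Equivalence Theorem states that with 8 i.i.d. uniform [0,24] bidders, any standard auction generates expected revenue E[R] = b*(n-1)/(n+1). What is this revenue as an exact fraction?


Step 1: By Revenue Equivalence, expected revenue = b*(n-1)/(n+1)
Step 2: Substituting n = 8, b = 24
Step 3: Revenue = 24*(8-1)/(8+1) = 24*7/9
Step 4: Revenue = 168/9 = 56/3

56/3


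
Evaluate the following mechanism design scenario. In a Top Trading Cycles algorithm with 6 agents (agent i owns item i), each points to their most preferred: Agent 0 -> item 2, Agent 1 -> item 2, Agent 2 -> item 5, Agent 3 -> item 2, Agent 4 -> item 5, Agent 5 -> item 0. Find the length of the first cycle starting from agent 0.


Step 1: Trace the pointer graph from agent 0: 0 -> 2 -> 5 -> 0
Step 2: A cycle is detected when we revisit agent 0
Step 3: The cycle is: 0 -> 2 -> 5 -> 0
Step 4: Cycle length = 3

3


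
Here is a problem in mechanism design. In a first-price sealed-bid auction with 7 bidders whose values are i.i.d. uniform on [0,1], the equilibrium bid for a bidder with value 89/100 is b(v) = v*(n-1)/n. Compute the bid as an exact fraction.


Step 1: The symmetric BNE bidding function is b(v) = v * (n-1) / n
Step 2: Substitute v = 89/100 and n = 7
Step 3: b = 89/100 * 6/7
Step 4: b = 267/350

267/350


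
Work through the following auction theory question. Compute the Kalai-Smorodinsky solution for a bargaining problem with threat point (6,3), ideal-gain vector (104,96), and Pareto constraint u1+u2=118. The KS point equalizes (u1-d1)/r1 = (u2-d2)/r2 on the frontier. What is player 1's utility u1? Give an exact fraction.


Step 1: At the KS point, (u1-d1)/r1 = (u2-d2)/r2 = t and u1+u2 = 118
Step 2: u1 = d1 + r1*t and u2 = d2 + r2*t, so (d1 + r1*t) + (d2 + r2*t) = 118
Step 3: t = (118 - 6 - 3)/(104 + 96) = 109/200
Step 4: u1 = d1 + r1*t = 6 + 104 * 109/200 = 1567/25
Step 5: (Check: u2 = d2 + r2*t = 1383/25; u1+u2 = 1567/25 + 1383/25 = 118, on the frontier.)

1567/25


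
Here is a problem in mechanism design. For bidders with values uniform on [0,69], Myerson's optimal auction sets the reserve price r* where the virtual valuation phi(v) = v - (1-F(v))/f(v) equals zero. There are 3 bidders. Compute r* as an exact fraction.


Step 1: For U[0,69], F(v) = v/69 and f(v) = 1/69
Step 2: phi(v) = v - (1 - v/69)/(1/69) = v - (69 - v) = 2v - 69
Step 3: Set phi(r*) = 0: 2r* - 69 = 0
Step 4: r* = 69/2 (the number of bidders n = 3 does not enter)

69/2


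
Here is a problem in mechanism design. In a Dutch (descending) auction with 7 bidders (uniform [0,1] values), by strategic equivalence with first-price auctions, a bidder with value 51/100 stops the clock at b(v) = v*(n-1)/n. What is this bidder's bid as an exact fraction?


Step 1: Dutch auctions are strategically equivalent to first-price auctions
Step 2: The equilibrium bid is b(v) = v*(n-1)/n
Step 3: b = 51/100 * 6/7
Step 4: b = 153/350

153/350


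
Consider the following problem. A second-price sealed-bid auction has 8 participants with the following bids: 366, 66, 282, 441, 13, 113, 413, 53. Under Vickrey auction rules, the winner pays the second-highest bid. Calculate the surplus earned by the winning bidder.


Step 1: Sort bids in descending order: 441, 413, 366, 282, 113, 66, 53, 13
Step 2: The winning bid is the highest: 441
Step 3: The payment equals the second-highest bid: 413
Step 4: Surplus = winner's bid - payment = 441 - 413 = 28

28


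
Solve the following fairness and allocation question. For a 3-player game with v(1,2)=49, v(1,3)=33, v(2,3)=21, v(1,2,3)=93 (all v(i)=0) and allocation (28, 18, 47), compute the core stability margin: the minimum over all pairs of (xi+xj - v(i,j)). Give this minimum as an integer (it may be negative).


Step 1: Slack for coalition (1,2): x1+x2 - v12 = 46 - 49 = -3
Step 2: Slack for coalition (1,3): x1+x3 - v13 = 75 - 33 = 42
Step 3: Slack for coalition (2,3): x2+x3 - v23 = 65 - 21 = 44
Step 4: Minimum slack = min(-3, 42, 44) = -3, attained by (1,2); coalition (1,2) can block (slack < 0), so the allocation is not in the core

-3


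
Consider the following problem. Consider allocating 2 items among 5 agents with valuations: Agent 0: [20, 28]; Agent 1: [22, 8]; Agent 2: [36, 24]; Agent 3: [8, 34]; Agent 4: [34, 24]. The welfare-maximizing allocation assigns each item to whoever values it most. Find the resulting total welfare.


Step 1: For each item, find the maximum value among all agents.
Step 2: Item 0 -> Agent 2 (value 36)
Step 3: Item 1 -> Agent 3 (value 34)
Step 4: Total welfare = 36 + 34 = 70

70


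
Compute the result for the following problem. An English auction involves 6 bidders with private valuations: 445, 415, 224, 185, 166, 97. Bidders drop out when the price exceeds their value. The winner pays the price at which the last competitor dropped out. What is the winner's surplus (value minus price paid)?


Step 1: Identify the highest value: 445
Step 2: Identify the second-highest value: 415
Step 3: The final price = second-highest value = 415
Step 4: Surplus = 445 - 415 = 30

30


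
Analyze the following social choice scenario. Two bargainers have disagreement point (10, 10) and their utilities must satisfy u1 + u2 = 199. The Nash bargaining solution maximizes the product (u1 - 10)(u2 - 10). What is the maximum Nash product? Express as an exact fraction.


Step 1: The Nash solution splits surplus symmetrically above the disagreement point
Step 2: u1 = (total + d1 - d2)/2 = (199 + 10 - 10)/2 = 199/2
Step 3: u2 = (total - d1 + d2)/2 = (199 - 10 + 10)/2 = 199/2
Step 4: Nash product = (199/2 - 10) * (199/2 - 10)
Step 5: = 179/2 * 179/2 = 32041/4

32041/4


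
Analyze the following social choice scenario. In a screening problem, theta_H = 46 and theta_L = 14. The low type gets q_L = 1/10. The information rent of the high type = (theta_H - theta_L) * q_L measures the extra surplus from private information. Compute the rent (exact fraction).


Step 1: theta_H - theta_L = 46 - 14 = 32
Step 2: Information rent = (theta_H - theta_L) * q_L
Step 3: = 32 * 1/10
Step 4: = 16/5

16/5


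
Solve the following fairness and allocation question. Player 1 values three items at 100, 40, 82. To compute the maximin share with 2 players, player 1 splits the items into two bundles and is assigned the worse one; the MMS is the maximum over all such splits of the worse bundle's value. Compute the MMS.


Step 1: Item values = 100, 40, 82
Step 2: Enumerate all 2-bundle partitions and take the smaller bundle:
  Partition 1: {100} vs {40,82} -> bundles 100, 122; min = 100
  Partition 2: {40} vs {100,82} -> bundles 40, 182; min = 40
  Partition 3: {82} vs {100,40} -> bundles 82, 140; min = 82
Step 3: MMS = max(100, 40, 82) = 100

100


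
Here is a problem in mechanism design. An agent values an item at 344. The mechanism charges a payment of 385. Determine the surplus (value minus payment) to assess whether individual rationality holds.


Step 1: Surplus = value - payment = 344 - 385 = -41
Step 2: IR is violated (surplus < 0)

-41


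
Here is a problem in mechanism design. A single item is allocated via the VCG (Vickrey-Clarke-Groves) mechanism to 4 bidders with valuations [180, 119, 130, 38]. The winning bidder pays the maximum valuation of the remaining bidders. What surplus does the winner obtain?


Step 1: The winner is the agent with the highest value: agent 0 with value 180
Step 2: Values of other agents: [119, 130, 38]
Step 3: VCG payment = max of others' values = 130
Step 4: Surplus = 180 - 130 = 50

50


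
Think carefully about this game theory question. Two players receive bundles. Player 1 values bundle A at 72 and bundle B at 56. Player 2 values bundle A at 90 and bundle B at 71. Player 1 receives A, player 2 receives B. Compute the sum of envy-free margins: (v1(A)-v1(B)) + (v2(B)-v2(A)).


Step 1: Player 1's margin = v1(A) - v1(B) = 72 - 56 = 16
Step 2: Player 2's margin = v2(B) - v2(A) = 71 - 90 = -19
Step 3: Total margin = 16 + -19 = -3

-3


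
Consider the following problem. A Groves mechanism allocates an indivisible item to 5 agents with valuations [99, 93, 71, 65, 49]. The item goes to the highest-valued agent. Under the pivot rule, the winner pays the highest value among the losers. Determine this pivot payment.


Step 1: The efficient winner is agent 0 with value 99
Step 2: Other agents' values: [93, 71, 65, 49]
Step 3: Pivot payment = max(others) = 93
Step 4: The winner pays 93

93


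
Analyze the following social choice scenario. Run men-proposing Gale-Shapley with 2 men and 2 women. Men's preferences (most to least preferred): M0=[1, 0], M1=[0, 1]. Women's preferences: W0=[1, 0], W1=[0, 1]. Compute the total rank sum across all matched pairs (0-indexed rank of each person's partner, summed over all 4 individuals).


Step 1: Run Gale-Shapley (men propose, women hold best offer):
  M0 proposes to W1; she accepts
  M1 proposes to W0; she accepts
Step 2: Final matching: W0-M1, W1-M0
Step 3: 0-indexed ranks (man's rank of his match, then woman's): 0 + 0 + 0 + 0
Step 4: Total rank sum = 0

0


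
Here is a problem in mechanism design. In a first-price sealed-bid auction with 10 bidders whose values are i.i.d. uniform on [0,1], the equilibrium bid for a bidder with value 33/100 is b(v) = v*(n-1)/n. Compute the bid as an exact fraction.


Step 1: The symmetric BNE bidding function is b(v) = v * (n-1) / n
Step 2: Substitute v = 33/100 and n = 10
Step 3: b = 33/100 * 9/10
Step 4: b = 297/1000

297/1000


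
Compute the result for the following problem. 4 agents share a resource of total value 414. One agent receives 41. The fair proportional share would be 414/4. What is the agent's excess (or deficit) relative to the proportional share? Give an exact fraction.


Step 1: Proportional share = 414/4 = 207/2
Step 2: Agent's actual allocation = 41
Step 3: Excess = 41 - 207/2 = -125/2

-125/2


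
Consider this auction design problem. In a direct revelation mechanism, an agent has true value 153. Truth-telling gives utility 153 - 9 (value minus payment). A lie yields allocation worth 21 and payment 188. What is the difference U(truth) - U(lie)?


Step 1: U(truth) = value - payment = 153 - 9 = 144
Step 2: U(lie) = allocation - payment = 21 - 188 = -167
Step 3: IC gap = 144 - (-167) = 311

311


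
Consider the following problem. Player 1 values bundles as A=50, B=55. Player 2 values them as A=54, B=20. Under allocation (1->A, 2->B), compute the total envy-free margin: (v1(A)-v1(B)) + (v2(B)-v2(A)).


Step 1: Player 1's margin = v1(A) - v1(B) = 50 - 55 = -5
Step 2: Player 2's margin = v2(B) - v2(A) = 20 - 54 = -34
Step 3: Total margin = -5 + -34 = -39

-39


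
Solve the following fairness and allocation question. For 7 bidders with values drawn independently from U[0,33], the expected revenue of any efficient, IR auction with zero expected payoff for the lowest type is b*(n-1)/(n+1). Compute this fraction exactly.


Step 1: By Revenue Equivalence, expected revenue = b*(n-1)/(n+1)
Step 2: Substituting n = 7, b = 33
Step 3: Revenue = 33*(7-1)/(7+1) = 33*6/8
Step 4: Revenue = 198/8 = 99/4

99/4


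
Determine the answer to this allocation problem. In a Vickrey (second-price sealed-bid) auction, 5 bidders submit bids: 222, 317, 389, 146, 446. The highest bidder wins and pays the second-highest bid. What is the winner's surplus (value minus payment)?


Step 1: Sort bids in descending order: 446, 389, 317, 222, 146
Step 2: The winning bid is the highest: 446
Step 3: The payment equals the second-highest bid: 389
Step 4: Surplus = winner's bid - payment = 446 - 389 = 57

57


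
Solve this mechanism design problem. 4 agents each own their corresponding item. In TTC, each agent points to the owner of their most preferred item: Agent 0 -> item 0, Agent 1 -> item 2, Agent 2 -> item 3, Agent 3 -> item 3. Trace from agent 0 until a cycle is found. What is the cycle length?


Step 1: Trace the pointer graph from agent 0: 0 -> 0
Step 2: A cycle is detected when we revisit agent 0
Step 3: The cycle is: 0 -> 0
Step 4: Cycle length = 1

1


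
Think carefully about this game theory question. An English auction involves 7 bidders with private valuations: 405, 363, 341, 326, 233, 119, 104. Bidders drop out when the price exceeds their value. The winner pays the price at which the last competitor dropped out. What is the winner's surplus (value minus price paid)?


Step 1: Identify the highest value: 405
Step 2: Identify the second-highest value: 363
Step 3: The final price = second-highest value = 363
Step 4: Surplus = 405 - 363 = 42

42


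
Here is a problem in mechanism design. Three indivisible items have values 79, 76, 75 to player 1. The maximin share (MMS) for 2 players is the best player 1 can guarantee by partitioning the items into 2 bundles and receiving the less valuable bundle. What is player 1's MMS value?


Step 1: Item values = 79, 76, 75
Step 2: Enumerate all 2-bundle partitions and take the smaller bundle:
  Partition 1: {79} vs {76,75} -> bundles 79, 151; min = 79
  Partition 2: {76} vs {79,75} -> bundles 76, 154; min = 76
  Partition 3: {75} vs {79,76} -> bundles 75, 155; min = 75
Step 3: MMS = max(79, 76, 75) = 79

79


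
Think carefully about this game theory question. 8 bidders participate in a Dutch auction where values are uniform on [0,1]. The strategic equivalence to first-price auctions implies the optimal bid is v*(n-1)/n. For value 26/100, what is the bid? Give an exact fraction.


Step 1: Dutch auctions are strategically equivalent to first-price auctions
Step 2: The equilibrium bid is b(v) = v*(n-1)/n
Step 3: b = 13/50 * 7/8
Step 4: b = 91/400

91/400


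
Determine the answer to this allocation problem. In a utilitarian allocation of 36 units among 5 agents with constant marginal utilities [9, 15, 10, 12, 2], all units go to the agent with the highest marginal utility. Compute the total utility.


Step 1: The marginal utilities are [9, 15, 10, 12, 2]
Step 2: The highest marginal utility is 15
Step 3: All 36 units go to that agent
Step 4: Total utility = 15 * 36 = 540

540


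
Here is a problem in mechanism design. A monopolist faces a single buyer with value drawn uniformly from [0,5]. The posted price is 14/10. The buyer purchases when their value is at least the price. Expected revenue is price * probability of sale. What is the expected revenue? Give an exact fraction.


Step 1: Posted price r = 7/5, value support [0,5]
Step 2: P(v >= r) = (5 - 7/5)/5 = 18/25
Step 3: Expected revenue = r * P(v >= r) = 7/5 * 18/25
Step 4: Revenue = 126/125

126/125


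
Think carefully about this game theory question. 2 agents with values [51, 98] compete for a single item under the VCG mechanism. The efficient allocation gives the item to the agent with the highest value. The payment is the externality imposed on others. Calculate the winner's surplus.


Step 1: The winner is the agent with the highest value: agent 1 with value 98
Step 2: Values of other agents: [51]
Step 3: VCG payment = max of others' values = 51
Step 4: Surplus = 98 - 51 = 47

47


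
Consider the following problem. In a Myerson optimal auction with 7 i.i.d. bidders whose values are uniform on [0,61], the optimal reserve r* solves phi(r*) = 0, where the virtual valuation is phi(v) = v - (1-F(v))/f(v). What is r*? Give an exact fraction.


Step 1: For U[0,61], F(v) = v/61 and f(v) = 1/61
Step 2: phi(v) = v - (1 - v/61)/(1/61) = v - (61 - v) = 2v - 61
Step 3: Set phi(r*) = 0: 2r* - 61 = 0
Step 4: r* = 61/2 (the number of bidders n = 7 does not enter)

61/2


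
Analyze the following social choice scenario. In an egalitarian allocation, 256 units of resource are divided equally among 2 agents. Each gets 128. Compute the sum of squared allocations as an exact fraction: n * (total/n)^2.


Step 1: Each agent's share = 256/2 = 128
Step 2: Square of each share = (128)^2 = 16384
Step 3: Sum of squares = 2 * 16384 = 32768

32768


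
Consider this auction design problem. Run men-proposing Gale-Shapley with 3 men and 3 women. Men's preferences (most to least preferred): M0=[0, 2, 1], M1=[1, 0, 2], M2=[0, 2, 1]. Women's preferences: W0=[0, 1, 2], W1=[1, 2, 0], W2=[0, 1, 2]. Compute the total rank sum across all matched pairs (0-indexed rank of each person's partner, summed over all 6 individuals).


Step 1: Run Gale-Shapley (men propose, women hold best offer):
  M0 proposes to W0; she accepts
  M1 proposes to W1; she accepts
  M2 proposes to W0; rejected
  M2 proposes to W2; she accepts
Step 2: Final matching: W0-M0, W1-M1, W2-M2
Step 3: 0-indexed ranks (man's rank of his match, then woman's): 0 + 0 + 0 + 0 + 1 + 2
Step 4: Total rank sum = 3

3
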